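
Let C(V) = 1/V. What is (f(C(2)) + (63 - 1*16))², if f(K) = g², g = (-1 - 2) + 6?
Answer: 3136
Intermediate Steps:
g = 3 (g = -3 + 6 = 3)
f(K) = 9 (f(K) = 3² = 9)
(f(C(2)) + (63 - 1*16))² = (9 + (63 - 1*16))² = (9 + (63 - 16))² = (9 + 47)² = 56² = 3136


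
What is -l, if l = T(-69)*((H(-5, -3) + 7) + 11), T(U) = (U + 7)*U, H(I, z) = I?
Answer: -55614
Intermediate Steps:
T(U) = U*(7 + U) (T(U) = (7 + U)*U = U*(7 + U))
l = 55614 (l = (-69*(7 - 69))*((-5 + 7) + 11) = (-69*(-62))*(2 + 11) = 4278*13 = 55614)
-l = -1*55614 = -55614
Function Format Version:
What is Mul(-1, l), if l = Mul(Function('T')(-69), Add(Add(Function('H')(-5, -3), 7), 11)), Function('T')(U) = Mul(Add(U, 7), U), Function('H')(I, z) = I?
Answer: -55614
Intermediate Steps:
Function('T')(U) = Mul(U, Add(7, U)) (Function('T')(U) = Mul(Add(7, U), U) = Mul(U, Add(7, U)))
l = 55614 (l = Mul(Mul(-69, Add(7, -69)), Add(Add(-5, 7), 11)) = Mul(Mul(-69, -62), Add(2, 11)) = Mul(4278, 13) = 55614)
Mul(-1, l) = Mul(-1, 55614) = -55614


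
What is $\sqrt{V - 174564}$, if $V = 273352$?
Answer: $2 \sqrt{24697} \approx 314.31$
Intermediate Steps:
$\sqrt{V - 174564} = \sqrt{273352 - 174564} = \sqrt{98788} = 2 \sqrt{24697}$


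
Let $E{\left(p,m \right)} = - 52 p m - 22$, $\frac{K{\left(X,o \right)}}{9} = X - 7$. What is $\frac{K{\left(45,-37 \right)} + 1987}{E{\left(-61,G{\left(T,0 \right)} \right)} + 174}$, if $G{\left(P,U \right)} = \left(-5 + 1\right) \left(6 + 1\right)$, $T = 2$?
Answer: $- \frac{2329}{88664} \approx -0.026268$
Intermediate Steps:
$K{\left(X,o \right)} = -63 + 9 X$ ($K{\left(X,o \right)} = 9 \left(X - 7\right) = 9 \left(-7 + X\right) = -63 + 9 X$)
$G{\left(P,U \right)} = -28$ ($G{\left(P,U \right)} = \left(-4\right) 7 = -28$)
$E{\left(p,m \right)} = -22 - 52 m p$ ($E{\left(p,m \right)} = - 52 m p - 22 = -22 - 52 m p$)
$\frac{K{\left(45,-37 \right)} + 1987}{E{\left(-61,G{\left(T,0 \right)} \right)} + 174} = \frac{\left(-63 + 9 \cdot 45\right) + 1987}{\left(-22 - \left(-1456\right) \left(-61\right)\right) + 174} = \frac{\left(-63 + 405\right) + 1987}{\left(-22 - 88816\right) + 174} = \frac{342 + 1987}{-88838 + 174} = \frac{2329}{-88664} = 2329 \left(- \frac{1}{88664}\right) = - \frac{2329}{88664}$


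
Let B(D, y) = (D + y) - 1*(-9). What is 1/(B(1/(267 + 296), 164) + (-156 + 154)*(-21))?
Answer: 563/121046 ≈ 0.0046511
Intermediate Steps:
B(D, y) = 9 + D + y (B(D, y) = (D + y) + 9 = 9 + D + y)
1/(B(1/(267 + 296), 164) + (-156 + 154)*(-21)) = 1/((9 + 1/(267 + 296) + 164) + (-156 + 154)*(-21)) = 1/((9 + 1/563 + 164) - 2*(-21)) = 1/((9 + 1/563 + 164) + 42) = 1/(97400/563 + 42) = 1/(121046/563) = 563/121046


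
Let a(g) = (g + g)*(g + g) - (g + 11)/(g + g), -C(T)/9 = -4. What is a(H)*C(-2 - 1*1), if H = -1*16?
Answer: 294867/8 ≈ 36858.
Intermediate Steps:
C(T) = 36 (C(T) = -9*(-4) = 36)
H = -16
a(g) = 4*g**2 - (11 + g)/(2*g) (a(g) = (2*g)*(2*g) - (11 + g)/(2*g) = 4*g**2 - (11 + g)*1/(2*g) = 4*g**2 - (11 + g)/(2*g))
a(H)*C(-2 - 1*1) = ((1/2)*(-11 - 1*(-16) + 8*(-16)**3)/(-16))*36 = ((1/2)*(-1/16)*(-11 + 16 + 8*(-4096)))*36 = ((1/2)*(-1/16)*(-11 + 16 - 32768))*36 = ((1/2)*(-1/16)*(-32763))*36 = (32763/32)*36 = 294867/8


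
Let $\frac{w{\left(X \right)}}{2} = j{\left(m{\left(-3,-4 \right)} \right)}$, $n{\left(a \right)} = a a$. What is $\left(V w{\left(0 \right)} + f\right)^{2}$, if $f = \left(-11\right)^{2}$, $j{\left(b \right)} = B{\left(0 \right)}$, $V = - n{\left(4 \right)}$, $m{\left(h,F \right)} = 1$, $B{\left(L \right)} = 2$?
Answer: $3249$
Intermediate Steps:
$n{\left(a \right)} = a^{2}$
$V = -16$ ($V = - 4^{2} = \left(-1\right) 16 = -16$)
$j{\left(b \right)} = 2$
$w{\left(X \right)} = 4$ ($w{\left(X \right)} = 2 \cdot 2 = 4$)
$f = 121$
$\left(V w{\left(0 \right)} + f\right)^{2} = \left(\left(-16\right) 4 + 121\right)^{2} = \left(-64 + 121\right)^{2} = 57^{2} = 3249$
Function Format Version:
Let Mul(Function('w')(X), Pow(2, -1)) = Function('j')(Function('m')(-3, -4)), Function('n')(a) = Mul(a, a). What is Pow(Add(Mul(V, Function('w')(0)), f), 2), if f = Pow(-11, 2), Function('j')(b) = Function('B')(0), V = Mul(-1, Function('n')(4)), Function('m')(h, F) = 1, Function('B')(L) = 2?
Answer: 3249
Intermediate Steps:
Function('n')(a) = Pow(a, 2)
V = -16 (V = Mul(-1, Pow(4, 2)) = Mul(-1, 16) = -16)
Function('j')(b) = 2
Function('w')(X) = 4 (Function('w')(X) = Mul(2, 2) = 4)
f = 121
Pow(Add(Mul(V, Function('w')(0)), f), 2) = Pow(Add(Mul(-16, 4), 121), 2) = Pow(Add(-64, 121), 2) = Pow(57, 2) = 3249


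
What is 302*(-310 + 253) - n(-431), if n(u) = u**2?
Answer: -202975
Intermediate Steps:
302*(-310 + 253) - n(-431) = 302*(-310 + 253) - 1*(-431)**2 = 302*(-57) - 1*185761 = -17214 - 185761 = -202975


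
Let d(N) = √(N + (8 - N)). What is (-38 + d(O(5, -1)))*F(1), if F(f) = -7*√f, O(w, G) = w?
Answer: 266 - 14*√2 ≈ 246.20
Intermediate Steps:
d(N) = 2*√2 (d(N) = √8 = 2*√2)
(-38 + d(O(5, -1)))*F(1) = (-38 + 2*√2)*(-7*√1) = (-38 + 2*√2)*(-7*1) = (-38 + 2*√2)*(-7) = 266 - 14*√2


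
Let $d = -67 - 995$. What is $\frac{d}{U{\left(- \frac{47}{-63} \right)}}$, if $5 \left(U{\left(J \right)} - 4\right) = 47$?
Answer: $- \frac{5310}{67} \approx -79.254$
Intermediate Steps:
$U{\left(J \right)} = \frac{67}{5}$ ($U{\left(J \right)} = 4 + \frac{1}{5} \cdot 47 = 4 + \frac{47}{5} = \frac{67}{5}$)
$d = -1062$
$\frac{d}{U{\left(- \frac{47}{-63} \right)}} = - \frac{1062}{\frac{67}{5}} = \left(-1062\right) \frac{5}{67} = - \frac{5310}{67}$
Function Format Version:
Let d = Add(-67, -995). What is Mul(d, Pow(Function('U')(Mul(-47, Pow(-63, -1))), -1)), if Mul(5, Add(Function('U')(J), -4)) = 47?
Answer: Rational(-5310, 67) ≈ -79.254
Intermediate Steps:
Function('U')(J) = Rational(67, 5) (Function('U')(J) = Add(4, Mul(Rational(1, 5), 47)) = Add(4, Rational(47, 5)) = Rational(67, 5))
d = -1062
Mul(d, Pow(Function('U')(Mul(-47, Pow(-63, -1))), -1)) = Mul(-1062, Pow(Rational(67, 5), -1)) = Mul(-1062, Rational(5, 67)) = Rational(-5310, 67)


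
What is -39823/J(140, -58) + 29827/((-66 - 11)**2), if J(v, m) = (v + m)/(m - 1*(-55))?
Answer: 101539645/69454 ≈ 1462.0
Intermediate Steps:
J(v, m) = (m + v)/(55 + m) (J(v, m) = (m + v)/(m + 55) = (m + v)/(55 + m))
-39823/J(140, -58) + 29827/((-66 - 11)**2) = -39823*(55 - 58)/(-58 + 140) + 29827/((-66 - 11)**2) = -39823/(82/(-3)) + 29827/((-77)**2) = -39823/((-1/3*82)) + 29827/5929 = -39823/(-82/3) + 29827*(1/5929) = -39823*(-3/82) + 4261/847 = 119469/82 + 4261/847 = 101539645/69454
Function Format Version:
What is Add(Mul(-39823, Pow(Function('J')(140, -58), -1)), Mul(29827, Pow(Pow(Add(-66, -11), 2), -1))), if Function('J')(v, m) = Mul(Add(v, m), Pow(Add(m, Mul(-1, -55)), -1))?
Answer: Rational(101539645, 69454) ≈ 1462.0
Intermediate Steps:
Function('J')(v, m) = Mul(Pow(Add(55, m), -1), Add(m, v)) (Function('J')(v, m) = Mul(Add(m, v), Pow(Add(m, 55), -1)) = Mul(Add(m, v), Pow(Add(55, m), -1)) = Mul(Pow(Add(55, m), -1), Add(m, v)))
Add(Mul(-39823, Pow(Function('J')(140, -58), -1)), Mul(29827, Pow(Pow(Add(-66, -11), 2), -1))) = Add(Mul(-39823, Pow(Mul(Pow(Add(55, -58), -1), Add(-58, 140)), -1)), Mul(29827, Pow(Pow(Add(-66, -11), 2), -1))) = Add(Mul(-39823, Pow(Mul(Pow(-3, -1), 82), -1)), Mul(29827, Pow(Pow(-77, 2), -1))) = Add(Mul(-39823, Pow(Mul(Rational(-1, 3), 82), -1)), Mul(29827, Pow(5929, -1))) = Add(Mul(-39823, Pow(Rational(-82, 3), -1)), Mul(29827, Rational(1, 5929))) = Add(Mul(-39823, Rational(-3, 82)), Rational(4261, 847)) = Add(Rational(119469, 82), Rational(4261, 847)) = Rational(101539645, 69454)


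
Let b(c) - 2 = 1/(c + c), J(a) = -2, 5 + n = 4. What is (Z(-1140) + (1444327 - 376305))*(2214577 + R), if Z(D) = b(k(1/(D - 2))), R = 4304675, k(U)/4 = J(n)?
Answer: 27850868762379/4 ≈ 6.9627e+12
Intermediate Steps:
n = -1 (n = -5 + 4 = -1)
k(U) = -8 (k(U) = 4*(-2) = -8)
b(c) = 2 + 1/(2*c) (b(c) = 2 + 1/(c + c) = 2 + 1/(2*c))
Z(D) = 31/16 (Z(D) = 2 + (½)/(-8) = 2 + (½)*(-⅛) = 2 - 1/16 = 31/16)
(Z(-1140) + (1444327 - 376305))*(2214577 + R) = (31/16 + (1444327 - 376305))*(2214577 + 4304675) = (31/16 + 1068022)*6519252 = (17088383/16)*6519252 = 27850868762379/4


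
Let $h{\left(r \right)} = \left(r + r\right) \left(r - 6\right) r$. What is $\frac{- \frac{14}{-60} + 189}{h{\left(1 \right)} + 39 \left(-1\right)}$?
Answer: $- \frac{811}{210} \approx -3.8619$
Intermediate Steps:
$h{\left(r \right)} = 2 r^{2} \left(-6 + r\right)$ ($h{\left(r \right)} = 2 r \left(-6 + r\right) r = 2 r^{2} \left(-6 + r\right)$)
$\frac{- \frac{14}{-60} + 189}{h{\left(1 \right)} + 39 \left(-1\right)} = \frac{- \frac{14}{-60} + 189}{2 \cdot 1^{2} \left(-6 + 1\right) + 39 \left(-1\right)} = \frac{\left(-14\right) \left(- \frac{1}{60}\right) + 189}{2 \cdot 1 \left(-5\right) - 39} = \frac{\frac{7}{30} + 189}{-10 - 39} = \frac{5677}{30 \left(-49\right)} = \frac{5677}{30} \left(- \frac{1}{49}\right) = - \frac{811}{210}$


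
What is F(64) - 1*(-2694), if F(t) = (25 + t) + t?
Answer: 2847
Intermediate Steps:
F(t) = 25 + 2*t
F(64) - 1*(-2694) = (25 + 2*64) - 1*(-2694) = (25 + 128) + 2694 = 153 + 2694 = 2847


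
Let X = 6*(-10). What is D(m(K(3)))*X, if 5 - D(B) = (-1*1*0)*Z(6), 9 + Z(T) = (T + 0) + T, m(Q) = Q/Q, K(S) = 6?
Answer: -300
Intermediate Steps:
m(Q) = 1
Z(T) = -9 + 2*T (Z(T) = -9 + ((T + 0) + T) = -9 + (T + T) = -9 + 2*T)
D(B) = 5 (D(B) = 5 - -1*1*0*(-9 + 2*6) = 5 - (-1*0)*(-9 + 12) = 5 - 0*3 = 5 - 1*0 = 5 + 0 = 5)
X = -60
D(m(K(3)))*X = 5*(-60) = -300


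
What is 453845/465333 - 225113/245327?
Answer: 6587924686/114158748891 ≈ 0.057708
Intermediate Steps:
453845/465333 - 225113/245327 = 6587924686/114158748891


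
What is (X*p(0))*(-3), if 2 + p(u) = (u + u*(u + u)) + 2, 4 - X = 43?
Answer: 0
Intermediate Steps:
X = -39 (X = 4 - 1*43 = 4 - 43 = -39)
p(u) = u + 2*u² (p(u) = -2 + ((u + u*(u + u)) + 2) = -2 + ((u + u*(2*u)) + 2) = -2 + ((u + 2*u²) + 2) = -2 + (2 + u + 2*u²) = u + 2*u²)
(X*p(0))*(-3) = -0*(1 + 2*0)*(-3) = -0*(1 + 0)*(-3) = -0*(-3) = -39*0*(-3) = 0*(-3) = 0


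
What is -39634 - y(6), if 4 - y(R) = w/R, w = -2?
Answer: -118915/3 ≈ -39638.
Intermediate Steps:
y(R) = 4 + 2/R (y(R) = 4 - (-2)/R = 4 + 2/R)
-39634 - y(6) = -39634 - (4 + 2/6) = -39634 - (4 + 2*(⅙)) = -39634 - (4 + ⅓) = -39634 - 1*13/3 = -39634 - 13/3 = -118915/3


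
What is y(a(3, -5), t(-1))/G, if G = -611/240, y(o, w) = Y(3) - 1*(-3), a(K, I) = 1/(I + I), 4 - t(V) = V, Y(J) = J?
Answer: -1440/611 ≈ -2.3568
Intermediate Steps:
t(V) = 4 - V
a(K, I) = 1/(2*I)
y(o, w) = 6 (y(o, w) = 3 - 1*(-3) = 3 + 3 = 6)
G = -611/240 (G = -611*1/240 = -611/240 ≈ -2.5458)
y(a(3, -5), t(-1))/G = 6/(-611/240) = 6*(-240/611) = -1440/611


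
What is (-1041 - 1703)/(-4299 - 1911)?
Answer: 1372/3105 ≈ 0.44187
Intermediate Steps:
(-1041 - 1703)/(-4299 - 1911) = -2744/(-6210) = -2744*(-1/6210) = 1372/3105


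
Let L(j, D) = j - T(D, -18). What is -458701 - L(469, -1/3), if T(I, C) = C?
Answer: -459188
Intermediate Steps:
L(j, D) = 18 + j (L(j, D) = j - 1*(-18) = j + 18 = 18 + j)
-458701 - L(469, -1/3) = -458701 - (18 + 469) = -458701 - 1*487 = -458701 - 487 = -459188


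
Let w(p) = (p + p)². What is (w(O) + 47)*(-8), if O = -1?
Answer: -408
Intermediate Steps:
w(p) = 4*p² (w(p) = (2*p)² = 4*p²)
(w(O) + 47)*(-8) = (4*(-1)² + 47)*(-8) = (4*1 + 47)*(-8) = (4 + 47)*(-8) = 51*(-8) = -408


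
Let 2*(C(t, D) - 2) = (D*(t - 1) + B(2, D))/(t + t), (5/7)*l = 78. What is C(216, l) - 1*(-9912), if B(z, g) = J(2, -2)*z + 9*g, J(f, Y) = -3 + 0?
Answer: 2386153/240 ≈ 9942.3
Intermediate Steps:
J(f, Y) = -3
l = 546/5 (l = (7/5)*78 = 546/5 ≈ 109.20)
B(z, g) = -3*z + 9*g
C(t, D) = 2 + (-6 + 9*D + D*(-1 + t))/(4*t) (C(t, D) = 2 + ((D*(t - 1) + (-3*2 + 9*D))/(t + t))/2 = 2 + ((D*(-1 + t) + (-6 + 9*D))/((2*t)))/2 = 2 + ((-6 + 9*D + D*(-1 + t))*(1/(2*t)))/2 = 2 + ((-6 + 9*D + D*(-1 + t))/(2*t))/2 = 2 + (-6 + 9*D + D*(-1 + t))/(4*t))
C(216, l) - 1*(-9912) = (¼)*(-6 + 8*(546/5) + 216*(8 + 546/5))/216 - 1*(-9912) = (¼)*(1/216)*(-6 + 4368/5 + 216*(586/5)) + 9912 = (¼)*(1/216)*(-6 + 4368/5 + 126576/5) + 9912 = (¼)*(1/216)*(130914/5) + 9912 = 7273/240 + 9912 = 2386153/240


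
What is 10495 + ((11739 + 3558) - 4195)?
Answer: 21597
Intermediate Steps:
10495 + ((11739 + 3558) - 4195) = 10495 + (15297 - 4195) = 10495 + 11102 = 21597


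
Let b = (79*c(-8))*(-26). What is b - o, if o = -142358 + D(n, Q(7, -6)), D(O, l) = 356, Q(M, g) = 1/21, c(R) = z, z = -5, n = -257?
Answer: 152272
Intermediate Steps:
c(R) = -5
Q(M, g) = 1/21
b = 10270 (b = (79*(-5))*(-26) = -395*(-26) = 10270)
o = -142002 (o = -142358 + 356 = -142002)
b - o = 10270 - 1*(-142002) = 10270 + 142002 = 152272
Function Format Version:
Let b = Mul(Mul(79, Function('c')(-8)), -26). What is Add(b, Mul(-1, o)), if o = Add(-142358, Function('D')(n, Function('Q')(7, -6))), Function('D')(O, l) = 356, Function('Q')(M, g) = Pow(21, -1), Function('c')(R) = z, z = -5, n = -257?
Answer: 152272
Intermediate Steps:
Function('c')(R) = -5
Function('Q')(M, g) = Rational(1, 21)
b = 10270 (b = Mul(Mul(79, -5), -26) = Mul(-395, -26) = 10270)
o = -142002 (o = Add(-142358, 356) = -142002)
Add(b, Mul(-1, o)) = Add(10270, Mul(-1, -142002)) = Add(10270, 142002) = 152272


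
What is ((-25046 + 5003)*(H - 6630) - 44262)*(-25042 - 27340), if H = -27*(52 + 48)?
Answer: -9793177802496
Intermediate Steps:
H = -2700 (H = -27*100 = -2700)
((-25046 + 5003)*(H - 6630) - 44262)*(-25042 - 27340) = ((-25046 + 5003)*(-2700 - 6630) - 44262)*(-25042 - 27340) = (-20043*(-9330) - 44262)*(-52382) = (187001190 - 44262)*(-52382) = 186956928*(-52382) = -9793177802496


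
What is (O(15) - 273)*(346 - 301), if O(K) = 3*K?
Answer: -10260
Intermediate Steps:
(O(15) - 273)*(346 - 301) = (3*15 - 273)*(346 - 301) = (45 - 273)*45 = -228*45 = -10260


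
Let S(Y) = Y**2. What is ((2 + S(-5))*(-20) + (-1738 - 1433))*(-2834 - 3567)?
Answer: 23754111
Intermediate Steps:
((2 + S(-5))*(-20) + (-1738 - 1433))*(-2834 - 3567) = ((2 + (-5)**2)*(-20) + (-1738 - 1433))*(-2834 - 3567) = ((2 + 25)*(-20) - 3171)*(-6401) = (27*(-20) - 3171)*(-6401) = (-540 - 3171)*(-6401) = -3711*(-6401) = 23754111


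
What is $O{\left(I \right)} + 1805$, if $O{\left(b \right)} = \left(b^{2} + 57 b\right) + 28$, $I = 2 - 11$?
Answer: $1401$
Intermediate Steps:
$I = -9$ ($I = 2 - 11 = -9$)
$O{\left(b \right)} = 28 + b^{2} + 57 b$
$O{\left(I \right)} + 1805 = \left(28 + \left(-9\right)^{2} + 57 \left(-9\right)\right) + 1805 = \left(28 + 81 - 513\right) + 1805 = -404 + 1805 = 1401$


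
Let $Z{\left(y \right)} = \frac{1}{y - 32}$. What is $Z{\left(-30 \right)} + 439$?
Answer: $\frac{27217}{62} \approx 438.98$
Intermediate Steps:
$Z{\left(y \right)} = \frac{1}{-32 + y}$
$Z{\left(-30 \right)} + 439 = \frac{1}{-32 - 30} + 439 = \frac{1}{-62} + 439 = - \frac{1}{62} + 439 = \frac{27217}{62}$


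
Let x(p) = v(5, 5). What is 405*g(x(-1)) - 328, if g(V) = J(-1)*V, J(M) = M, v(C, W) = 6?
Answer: -2758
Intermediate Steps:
x(p) = 6
g(V) = -V
405*g(x(-1)) - 328 = 405*(-1*6) - 328 = 405*(-6) - 328 = -2430 - 328 = -2758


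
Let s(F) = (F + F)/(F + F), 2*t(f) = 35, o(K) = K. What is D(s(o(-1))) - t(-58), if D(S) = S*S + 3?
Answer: -27/2 ≈ -13.500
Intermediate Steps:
t(f) = 35/2 (t(f) = (½)*35 = 35/2)
s(F) = 1 (s(F) = (2*F)/((2*F)) = (2*F)*(1/(2*F)) = 1)
D(S) = 3 + S² (D(S) = S² + 3 = 3 + S²)
D(s(o(-1))) - t(-58) = (3 + 1²) - 1*35/2 = (3 + 1) - 35/2 = 4 - 35/2 = -27/2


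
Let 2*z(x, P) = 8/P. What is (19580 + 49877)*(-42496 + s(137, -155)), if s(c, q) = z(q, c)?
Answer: -404375042236/137 ≈ -2.9516e+9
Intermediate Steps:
z(x, P) = 4/P (z(x, P) = (8/P)/2 = 4/P)
s(c, q) = 4/c
(19580 + 49877)*(-42496 + s(137, -155)) = (19580 + 49877)*(-42496 + 4/137) = 69457*(-42496 + 4*(1/137)) = 69457*(-42496 + 4/137) = 69457*(-5821948/137) = -404375042236/137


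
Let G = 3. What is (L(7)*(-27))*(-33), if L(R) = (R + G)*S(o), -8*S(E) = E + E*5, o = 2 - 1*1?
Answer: -13365/2 ≈ -6682.5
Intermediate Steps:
o = 1 (o = 2 - 1 = 1)
S(E) = -3*E/4 (S(E) = -(E + E*5)/8 = -(E + 5*E)/8 = -3*E/4)
L(R) = -9/4 - 3*R/4 (L(R) = (R + 3)*(-¾*1) = (3 + R)*(-¾) = -9/4 - 3*R/4)
(L(7)*(-27))*(-33) = ((-9/4 - ¾*7)*(-27))*(-33) = ((-9/4 - 21/4)*(-27))*(-33) = -15/2*(-27)*(-33) = (405/2)*(-33) = -13365/2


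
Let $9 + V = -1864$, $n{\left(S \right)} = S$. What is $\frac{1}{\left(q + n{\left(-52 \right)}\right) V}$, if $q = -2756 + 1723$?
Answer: $\frac{1}{2032205} \approx 4.9208 \cdot 10^{-7}$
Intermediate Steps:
$q = -1033$
$V = -1873$ ($V = -9 - 1864 = -1873$)
$\frac{1}{\left(q + n{\left(-52 \right)}\right) V} = \frac{1}{\left(-1033 - 52\right) \left(-1873\right)} = \frac{1}{-1085} \left(- \frac{1}{1873}\right) = \left(- \frac{1}{1085}\right) \left(- \frac{1}{1873}\right) = \frac{1}{2032205}$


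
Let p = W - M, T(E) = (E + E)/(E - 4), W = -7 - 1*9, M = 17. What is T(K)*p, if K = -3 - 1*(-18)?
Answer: -90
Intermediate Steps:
K = 15 (K = -3 + 18 = 15)
W = -16 (W = -7 - 9 = -16)
T(E) = 2*E/(-4 + E) (T(E) = (2*E)/(-4 + E) = 2*E/(-4 + E))
p = -33 (p = -16 - 1*17 = -16 - 17 = -33)
T(K)*p = (2*15/(-4 + 15))*(-33) = (2*15/11)*(-33) = (2*15*(1/11))*(-33) = (30/11)*(-33) = -90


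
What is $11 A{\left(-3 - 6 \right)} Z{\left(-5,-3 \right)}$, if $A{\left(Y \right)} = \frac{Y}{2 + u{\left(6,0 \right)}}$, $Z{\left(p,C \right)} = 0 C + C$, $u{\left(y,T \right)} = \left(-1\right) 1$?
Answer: $297$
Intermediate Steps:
$u{\left(y,T \right)} = -1$
$Z{\left(p,C \right)} = C$ ($Z{\left(p,C \right)} = 0 + C = C$)
$A{\left(Y \right)} = Y$ ($A{\left(Y \right)} = \frac{Y}{2 - 1} = \frac{Y}{1} = Y 1 = Y$)
$11 A{\left(-3 - 6 \right)} Z{\left(-5,-3 \right)} = 11 \left(-3 - 6\right) \left(-3\right) = 11 \left(-9\right) \left(-3\right) = \left(-99\right) \left(-3\right) = 297$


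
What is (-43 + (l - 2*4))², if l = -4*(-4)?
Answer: 1225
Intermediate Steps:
l = 16
(-43 + (l - 2*4))² = (-43 + (16 - 2*4))² = (-43 + (16 - 8))² = (-43 + 8)² = (-35)² = 1225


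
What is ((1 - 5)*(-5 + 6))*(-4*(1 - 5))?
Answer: -64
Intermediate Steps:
((1 - 5)*(-5 + 6))*(-4*(1 - 5)) = (-4*1)*(-4*(-4)) = -4*16 = -64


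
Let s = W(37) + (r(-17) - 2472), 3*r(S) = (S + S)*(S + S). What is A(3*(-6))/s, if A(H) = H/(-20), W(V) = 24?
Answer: -27/61880 ≈ -0.00043633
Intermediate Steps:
r(S) = 4*S**2/3 (r(S) = ((S + S)*(S + S))/3 = ((2*S)*(2*S))/3 = (4*S**2)/3 = 4*S**2/3)
s = -6188/3 (s = 24 + ((4/3)*(-17)**2 - 2472) = 24 + ((4/3)*289 - 2472) = 24 + (1156/3 - 2472) = 24 - 6260/3 = -6188/3 ≈ -2062.7)
A(H) = -H/20 (A(H) = H*(-1/20) = -H/20)
A(3*(-6))/s = (-3*(-6)/20)/(-6188/3) = -1/20*(-18)*(-3/6188) = (9/10)*(-3/6188) = -27/61880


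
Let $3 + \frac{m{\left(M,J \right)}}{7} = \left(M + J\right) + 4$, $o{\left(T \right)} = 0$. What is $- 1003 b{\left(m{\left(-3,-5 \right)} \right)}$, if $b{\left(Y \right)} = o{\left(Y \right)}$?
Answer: $0$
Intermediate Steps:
$m{\left(M,J \right)} = 7 + 7 J + 7 M$ ($m{\left(M,J \right)} = -21 + 7 \left(\left(M + J\right) + 4\right) = -21 + 7 \left(\left(J + M\right) + 4\right) = -21 + 7 \left(4 + J + M\right) = -21 + \left(28 + 7 J + 7 M\right) = 7 + 7 J + 7 M$)
$b{\left(Y \right)} = 0$
$- 1003 b{\left(m{\left(-3,-5 \right)} \right)} = \left(-1003\right) 0 = 0$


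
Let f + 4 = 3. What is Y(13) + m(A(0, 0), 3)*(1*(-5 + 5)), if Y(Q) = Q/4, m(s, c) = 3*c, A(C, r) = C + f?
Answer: 13/4 ≈ 3.2500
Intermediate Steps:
f = -1 (f = -4 + 3 = -1)
A(C, r) = -1 + C (A(C, r) = C - 1 = -1 + C)
Y(Q) = Q/4 (Y(Q) = Q*(¼) = Q/4)
Y(13) + m(A(0, 0), 3)*(1*(-5 + 5)) = (¼)*13 + (3*3)*(1*(-5 + 5)) = 13/4 + 9*(1*0) = 13/4 + 9*0 = 13/4 + 0 = 13/4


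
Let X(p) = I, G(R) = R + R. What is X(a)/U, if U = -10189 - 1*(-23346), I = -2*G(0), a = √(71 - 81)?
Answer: 0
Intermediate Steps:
a = I*√10 (a = √(-10) = I*√10 ≈ 3.1623*I)
G(R) = 2*R
I = 0 (I = -4*0 = -2*0 = 0)
X(p) = 0
U = 13157 (U = -10189 + 23346 = 13157)
X(a)/U = 0/13157 = 0*(1/13157) = 0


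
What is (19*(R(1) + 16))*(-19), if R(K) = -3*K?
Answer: -4693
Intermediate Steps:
(19*(R(1) + 16))*(-19) = (19*(-3*1 + 16))*(-19) = (19*(-3 + 16))*(-19) = (19*13)*(-19) = 247*(-19) = -4693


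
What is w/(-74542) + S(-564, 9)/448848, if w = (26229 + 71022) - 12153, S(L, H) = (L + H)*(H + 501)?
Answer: -126699103/71491512 ≈ -1.7722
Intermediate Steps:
S(L, H) = (501 + H)*(H + L) (S(L, H) = (H + L)*(501 + H) = (501 + H)*(H + L))
w = 85098 (w = 97251 - 12153 = 85098)
w/(-74542) + S(-564, 9)/448848 = 85098/(-74542) + (9² + 501*9 + 501*(-564) + 9*(-564))/448848 = 85098*(-1/74542) + (81 + 4509 - 282564 - 5076)*(1/448848) = -3273/2867 - 283050*1/448848 = -3273/2867 - 15725/24936 = -126699103/71491512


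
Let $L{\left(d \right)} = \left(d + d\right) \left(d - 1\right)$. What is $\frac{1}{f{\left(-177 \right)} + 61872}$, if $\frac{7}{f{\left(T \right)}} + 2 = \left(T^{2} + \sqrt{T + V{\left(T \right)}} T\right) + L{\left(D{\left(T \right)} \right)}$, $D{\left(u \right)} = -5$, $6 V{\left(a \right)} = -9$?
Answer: $\frac{61298817733285}{3792680464387644817} - \frac{1239 i \sqrt{714}}{7585360928775289634} \approx 1.6162 \cdot 10^{-5} - 4.3646 \cdot 10^{-15} i$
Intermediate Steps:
$V{\left(a \right)} = - \frac{3}{2}$ ($V{\left(a \right)} = \frac{1}{6} \left(-9\right) = - \frac{3}{2}$)
$L{\left(d \right)} = 2 d \left(-1 + d\right)$
$f{\left(T \right)} = \frac{7}{58 + T^{2} + T \sqrt{- \frac{3}{2} + T}}$ ($f{\left(T \right)} = \frac{7}{-2 + \left(\left(T^{2} + \sqrt{T - \frac{3}{2}} T\right) + 2 \left(-5\right) \left(-1 - 5\right)\right)} = \frac{7}{-2 + \left(\left(T^{2} + \sqrt{- \frac{3}{2} + T} T\right) + 2 \left(-5\right) \left(-6\right)\right)} = \frac{7}{-2 + \left(\left(T^{2} + T \sqrt{- \frac{3}{2} + T}\right) + 60\right)} = \frac{7}{-2 + \left(60 + T^{2} + T \sqrt{- \frac{3}{2} + T}\right)} = \frac{7}{58 + T^{2} + T \sqrt{- \frac{3}{2} + T}}$)
$\frac{1}{f{\left(-177 \right)} + 61872} = \frac{1}{\frac{14}{116 + 2 \left(-177\right)^{2} - 177 \sqrt{2} \sqrt{-3 + 2 \left(-177\right)}} + 61872} = \frac{1}{\frac{14}{116 + 2 \cdot 31329 - 177 \sqrt{2} \sqrt{-3 - 354}} + 61872} = \frac{1}{\frac{14}{116 + 62658 - 177 \sqrt{2} \sqrt{-357}} + 61872} = \frac{1}{\frac{14}{116 + 62658 - 177 \sqrt{2} i \sqrt{357}} + 61872} = \frac{1}{\frac{14}{116 + 62658 - 177 i \sqrt{714}} + 61872} = \frac{1}{\frac{14}{62774 - 177 i \sqrt{714}} + 61872} = \frac{1}{61872 + \frac{14}{62774 - 177 i \sqrt{714}}}$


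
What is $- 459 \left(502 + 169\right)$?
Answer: $-307989$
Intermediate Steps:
$- 459 \left(502 + 169\right) = \left(-459\right) 671 = -307989$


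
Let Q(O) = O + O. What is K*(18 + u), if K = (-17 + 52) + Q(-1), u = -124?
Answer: -3498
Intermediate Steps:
Q(O) = 2*O
K = 33 (K = (-17 + 52) + 2*(-1) = 35 - 2 = 33)
K*(18 + u) = 33*(18 - 124) = 33*(-106) = -3498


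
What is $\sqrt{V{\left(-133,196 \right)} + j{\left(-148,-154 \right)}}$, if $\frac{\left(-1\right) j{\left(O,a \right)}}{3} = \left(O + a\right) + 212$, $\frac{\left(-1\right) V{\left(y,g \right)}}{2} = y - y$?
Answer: $3 \sqrt{30} \approx 16.432$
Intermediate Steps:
$V{\left(y,g \right)} = 0$ ($V{\left(y,g \right)} = - 2 \left(y - y\right) = \left(-2\right) 0 = 0$)
$j{\left(O,a \right)} = -636 - 3 O - 3 a$ ($j{\left(O,a \right)} = - 3 \left(\left(O + a\right) + 212\right) = - 3 \left(212 + O + a\right) = -636 - 3 O - 3 a$)
$\sqrt{V{\left(-133,196 \right)} + j{\left(-148,-154 \right)}} = \sqrt{0 - -270} = \sqrt{0 + \left(-636 + 444 + 462\right)} = \sqrt{0 + 270} = \sqrt{270} = 3 \sqrt{30}$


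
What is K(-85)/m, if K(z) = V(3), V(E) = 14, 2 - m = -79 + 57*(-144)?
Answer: 14/8289 ≈ 0.0016890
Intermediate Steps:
m = 8289 (m = 2 - (-79 + 57*(-144)) = 2 - (-79 - 8208) = 2 - 1*(-8287) = 2 + 8287 = 8289)
K(z) = 14
K(-85)/m = 14/8289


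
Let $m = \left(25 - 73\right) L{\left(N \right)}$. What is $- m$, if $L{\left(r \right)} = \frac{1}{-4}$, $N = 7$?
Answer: $-12$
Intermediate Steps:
$L{\left(r \right)} = - \frac{1}{4}$
$m = 12$ ($m = \left(25 - 73\right) \left(- \frac{1}{4}\right) = \left(-48\right) \left(- \frac{1}{4}\right) = 12$)
$- m = \left(-1\right) 12 = -12$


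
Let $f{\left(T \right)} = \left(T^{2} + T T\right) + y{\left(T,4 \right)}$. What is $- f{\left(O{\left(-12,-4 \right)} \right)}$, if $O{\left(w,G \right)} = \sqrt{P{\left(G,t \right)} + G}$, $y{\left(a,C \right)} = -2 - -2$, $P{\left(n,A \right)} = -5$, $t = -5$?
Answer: $18$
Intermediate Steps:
$y{\left(a,C \right)} = 0$ ($y{\left(a,C \right)} = -2 + 2 = 0$)
$O{\left(w,G \right)} = \sqrt{-5 + G}$
$f{\left(T \right)} = 2 T^{2}$ ($f{\left(T \right)} = \left(T^{2} + T T\right) + 0 = \left(T^{2} + T^{2}\right) + 0 = 2 T^{2} + 0 = 2 T^{2}$)
$- f{\left(O{\left(-12,-4 \right)} \right)} = - 2 \left(\sqrt{-5 - 4}\right)^{2} = - 2 \left(\sqrt{-9}\right)^{2} = - 2 \left(3 i\right)^{2} = - 2 \left(-9\right) = \left(-1\right) \left(-18\right) = 18$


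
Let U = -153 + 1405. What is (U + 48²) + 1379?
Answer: 4935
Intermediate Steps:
U = 1252
(U + 48²) + 1379 = (1252 + 48²) + 1379 = (1252 + 2304) + 1379 = 3556 + 1379 = 4935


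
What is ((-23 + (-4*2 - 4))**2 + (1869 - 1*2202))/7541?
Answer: 892/7541 ≈ 0.11829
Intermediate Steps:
((-23 + (-4*2 - 4))**2 + (1869 - 1*2202))/7541 = ((-23 + (-8 - 4))**2 + (1869 - 2202))*(1/7541) = ((-23 - 12)**2 - 333)*(1/7541) = ((-35)**2 - 333)*(1/7541) = (1225 - 333)*(1/7541) = 892*(1/7541) = 892/7541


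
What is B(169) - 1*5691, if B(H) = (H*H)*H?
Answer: 4821118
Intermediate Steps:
B(H) = H**3 (B(H) = H**2*H = H**3)
B(169) - 1*5691 = 169**3 - 1*5691 = 4826809 - 5691 = 4821118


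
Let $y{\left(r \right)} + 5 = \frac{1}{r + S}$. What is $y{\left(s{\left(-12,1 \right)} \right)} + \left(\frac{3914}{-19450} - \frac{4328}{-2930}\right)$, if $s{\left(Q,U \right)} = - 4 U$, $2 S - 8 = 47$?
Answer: $- \frac{493043812}{133922975} \approx -3.6815$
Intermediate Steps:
$S = \frac{55}{2}$ ($S = 4 + \frac{1}{2} \cdot 47 = 4 + \frac{47}{2} = \frac{55}{2} \approx 27.5$)
$y{\left(r \right)} = -5 + \frac{1}{\frac{55}{2} + r}$ ($y{\left(r \right)} = -5 + \frac{1}{r + \frac{55}{2}} = -5 + \frac{1}{\frac{55}{2} + r}$)
$y{\left(s{\left(-12,1 \right)} \right)} + \left(\frac{3914}{-19450} - \frac{4328}{-2930}\right) = \frac{-273 - 10 \left(\left(-4\right) 1\right)}{55 + 2 \left(\left(-4\right) 1\right)} + \left(\frac{3914}{-19450} - \frac{4328}{-2930}\right) = \frac{-273 - -40}{55 + 2 \left(-4\right)} + \left(3914 \left(- \frac{1}{19450}\right) - - \frac{2164}{1465}\right) = \frac{-273 + 40}{55 - 8} + \left(- \frac{1957}{9725} + \frac{2164}{1465}\right) = \frac{1}{47} \left(-233\right) + \frac{3635579}{2849425} = - \frac{233}{47} + \frac{3635579}{2849425} = - \frac{493043812}{133922975}$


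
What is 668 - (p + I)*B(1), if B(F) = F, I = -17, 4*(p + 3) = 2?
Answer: 1375/2 ≈ 687.50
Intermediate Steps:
p = -5/2 (p = -3 + (¼)*2 = -3 + ½ = -5/2 ≈ -2.5000)
668 - (p + I)*B(1) = 668 - (-5/2 - 17) = 668 - (-39)/2 = 668 - 1*(-39/2) = 668 + 39/2 = 1375/2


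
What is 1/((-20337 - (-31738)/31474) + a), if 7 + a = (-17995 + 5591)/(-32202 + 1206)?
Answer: -17420859/354385417022 ≈ -4.9158e-5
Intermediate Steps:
a = -7306/1107 (a = -7 + (-17995 + 5591)/(-32202 + 1206) = -7 - 12404/(-30996) = -7 - 12404*(-1/30996) = -7 + 443/1107 = -7306/1107 ≈ -6.5998)
1/((-20337 - (-31738)/31474) + a) = 1/((-20337 - (-31738)/31474) - 7306/1107) = 1/((-20337 - 1*(-15869/15737)) - 7306/1107) = 1/((-20337 + 15869/15737) - 7306/1107) = 1/(-320027500/15737 - 7306/1107) = 1/(-354385417022/17420859) = -17420859/354385417022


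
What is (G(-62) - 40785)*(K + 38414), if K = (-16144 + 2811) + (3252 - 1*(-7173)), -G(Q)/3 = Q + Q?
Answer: -1434903978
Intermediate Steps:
G(Q) = -6*Q (G(Q) = -3*(Q + Q) = -6*Q)
K = -2908 (K = -13333 + (3252 + 7173) = -13333 + 10425 = -2908)
(G(-62) - 40785)*(K + 38414) = (-6*(-62) - 40785)*(-2908 + 38414) = (372 - 40785)*35506 = -40413*35506 = -1434903978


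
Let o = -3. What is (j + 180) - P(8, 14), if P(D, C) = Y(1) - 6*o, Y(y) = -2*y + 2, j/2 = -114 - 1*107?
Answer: -280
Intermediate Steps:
j = -442 (j = 2*(-114 - 1*107) = 2*(-114 - 107) = 2*(-221) = -442)
Y(y) = 2 - 2*y
P(D, C) = 18 (P(D, C) = (2 - 2*1) - 6*(-3) = (2 - 2) - 1*(-18) = 0 + 18 = 18)
(j + 180) - P(8, 14) = (-442 + 180) - 1*18 = -262 - 18 = -280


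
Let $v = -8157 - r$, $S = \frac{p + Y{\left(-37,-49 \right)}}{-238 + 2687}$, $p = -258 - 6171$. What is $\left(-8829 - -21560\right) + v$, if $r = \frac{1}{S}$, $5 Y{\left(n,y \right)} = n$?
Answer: $\frac{147212713}{32182} \approx 4574.4$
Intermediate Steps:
$Y{\left(n,y \right)} = \frac{n}{5}$
$p = -6429$
$S = - \frac{32182}{12245}$ ($S = \frac{-6429 + \frac{1}{5} \left(-37\right)}{-238 + 2687} = \frac{-6429 - \frac{37}{5}}{2449} = \left(- \frac{32182}{5}\right) \frac{1}{2449} = - \frac{32182}{12245} \approx -2.6282$)
$r = - \frac{12245}{32182}$ ($r = \frac{1}{- \frac{32182}{12245}} = - \frac{12245}{32182} \approx -0.38049$)
$v = - \frac{262496329}{32182}$ ($v = -8157 - - \frac{12245}{32182} = -8157 + \frac{12245}{32182} = - \frac{262496329}{32182} \approx -8156.6$)
$\left(-8829 - -21560\right) + v = \left(-8829 - -21560\right) - \frac{262496329}{32182} = \left(-8829 + 21560\right) - \frac{262496329}{32182} = 12731 - \frac{262496329}{32182} = \frac{147212713}{32182}$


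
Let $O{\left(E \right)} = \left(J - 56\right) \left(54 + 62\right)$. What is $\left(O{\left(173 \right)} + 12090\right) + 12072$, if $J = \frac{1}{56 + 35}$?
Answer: $\frac{1607722}{91} \approx 17667.0$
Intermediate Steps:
$J = \frac{1}{91} \approx 0.010989$
$O{\left(E \right)} = - \frac{591020}{91}$ ($O{\left(E \right)} = \left(\frac{1}{91} - 56\right) \left(54 + 62\right) = \left(- \frac{5095}{91}\right) 116 = - \frac{591020}{91}$)
$\left(O{\left(173 \right)} + 12090\right) + 12072 = \left(- \frac{591020}{91} + 12090\right) + 12072 = \frac{509170}{91} + 12072 = \frac{1607722}{91}$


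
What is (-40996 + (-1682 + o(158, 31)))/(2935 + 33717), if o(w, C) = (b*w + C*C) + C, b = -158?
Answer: -33325/18326 ≈ -1.8185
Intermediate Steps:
o(w, C) = C + C² - 158*w (o(w, C) = (-158*w + C*C) + C = (-158*w + C²) + C = (C² - 158*w) + C = C + C² - 158*w)
(-40996 + (-1682 + o(158, 31)))/(2935 + 33717) = (-40996 + (-1682 + (31 + 31² - 158*158)))/(2935 + 33717) = (-40996 + (-1682 + (31 + 961 - 24964)))/36652 = (-40996 + (-1682 - 23972))*(1/36652) = (-40996 - 25654)*(1/36652) = -66650*1/36652 = -33325/18326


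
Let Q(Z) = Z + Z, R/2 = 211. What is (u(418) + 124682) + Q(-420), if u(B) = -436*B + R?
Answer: -57984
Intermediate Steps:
R = 422 (R = 2*211 = 422)
Q(Z) = 2*Z
u(B) = 422 - 436*B (u(B) = -436*B + 422 = 422 - 436*B)
(u(418) + 124682) + Q(-420) = ((422 - 436*418) + 124682) + 2*(-420) = ((422 - 182248) + 124682) - 840 = (-181826 + 124682) - 840 = -57144 - 840 = -57984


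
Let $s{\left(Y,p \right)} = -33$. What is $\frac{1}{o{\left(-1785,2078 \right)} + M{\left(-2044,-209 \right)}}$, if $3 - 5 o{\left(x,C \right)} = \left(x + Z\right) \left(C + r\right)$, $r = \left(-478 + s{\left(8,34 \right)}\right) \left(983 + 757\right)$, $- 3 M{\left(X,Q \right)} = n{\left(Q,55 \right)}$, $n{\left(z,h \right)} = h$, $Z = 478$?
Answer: $- \frac{15}{3478170368} \approx -4.3126 \cdot 10^{-9}$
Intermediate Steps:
$M{\left(X,Q \right)} = - \frac{55}{3}$ ($M{\left(X,Q \right)} = \left(- \frac{1}{3}\right) 55 = - \frac{55}{3}$)
$r = -889140$ ($r = \left(-478 - 33\right) \left(983 + 757\right) = \left(-511\right) 1740 = -889140$)
$o{\left(x,C \right)} = \frac{3}{5} - \frac{\left(-889140 + C\right) \left(478 + x\right)}{5}$ ($o{\left(x,C \right)} = \frac{3}{5} - \frac{\left(x + 478\right) \left(C - 889140\right)}{5} = \frac{3}{5} - \frac{\left(478 + x\right) \left(-889140 + C\right)}{5} = \frac{3}{5} - \frac{\left(-889140 + C\right) \left(478 + x\right)}{5}$)
$\frac{1}{o{\left(-1785,2078 \right)} + M{\left(-2044,-209 \right)}} = \frac{1}{\left(\frac{425008923}{5} + 177828 \left(-1785\right) - \frac{993284}{5} - \frac{2078}{5} \left(-1785\right)\right) - \frac{55}{3}} = \frac{1}{\left(\frac{425008923}{5} - 317422980 - \frac{993284}{5} + 741846\right) - \frac{55}{3}} = \frac{1}{- \frac{1159390031}{5} - \frac{55}{3}} = \frac{1}{- \frac{3478170368}{15}} = - \frac{15}{3478170368}$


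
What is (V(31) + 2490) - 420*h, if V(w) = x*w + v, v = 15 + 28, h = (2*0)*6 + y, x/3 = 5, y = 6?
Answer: 478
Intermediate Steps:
x = 15 (x = 3*5 = 15)
h = 6 (h = (2*0)*6 + 6 = 0*6 + 6 = 0 + 6 = 6)
v = 43
V(w) = 43 + 15*w (V(w) = 15*w + 43 = 43 + 15*w)
(V(31) + 2490) - 420*h = ((43 + 15*31) + 2490) - 420*6 = ((43 + 465) + 2490) - 2520 = (508 + 2490) - 2520 = 2998 - 2520 = 478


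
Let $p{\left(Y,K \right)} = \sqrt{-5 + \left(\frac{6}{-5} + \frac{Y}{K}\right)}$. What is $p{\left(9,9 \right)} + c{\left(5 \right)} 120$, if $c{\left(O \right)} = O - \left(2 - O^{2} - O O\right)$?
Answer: $6360 + \frac{i \sqrt{130}}{5} \approx 6360.0 + 2.2803 i$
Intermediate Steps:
$p{\left(Y,K \right)} = \sqrt{- \frac{31}{5} + \frac{Y}{K}}$ ($p{\left(Y,K \right)} = \sqrt{-5 + \left(6 \left(- \frac{1}{5}\right) + \frac{Y}{K}\right)} = \sqrt{-5 - \left(\frac{6}{5} - \frac{Y}{K}\right)} = \sqrt{- \frac{31}{5} + \frac{Y}{K}}$)
$c{\left(O \right)} = -2 + O + 2 O^{2}$ ($c{\left(O \right)} = O + \left(\left(O^{2} + O^{2}\right) - 2\right) = O + \left(2 O^{2} - 2\right) = O + \left(-2 + 2 O^{2}\right) = -2 + O + 2 O^{2}$)
$p{\left(9,9 \right)} + c{\left(5 \right)} 120 = \frac{\sqrt{-155 + 25 \cdot 9 \cdot \frac{1}{9}}}{5} + \left(-2 + 5 + 2 \cdot 5^{2}\right) 120 = \frac{\sqrt{-155 + 25 \cdot 9 \cdot \frac{1}{9}}}{5} + \left(-2 + 5 + 2 \cdot 25\right) 120 = \frac{\sqrt{-155 + 25}}{5} + \left(-2 + 5 + 50\right) 120 = \frac{\sqrt{-130}}{5} + 53 \cdot 120 = \frac{i \sqrt{130}}{5} + 6360 = 6360 + \frac{i \sqrt{130}}{5}$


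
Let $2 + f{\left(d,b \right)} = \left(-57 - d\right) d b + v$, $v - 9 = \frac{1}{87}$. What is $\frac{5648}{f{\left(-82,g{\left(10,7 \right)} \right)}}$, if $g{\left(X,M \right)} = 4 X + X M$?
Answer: $- \frac{245688}{9808945} \approx -0.025047$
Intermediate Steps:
$v = \frac{784}{87}$ ($v = 9 + \frac{1}{87} = \frac{784}{87} \approx 9.0115$)
$g{\left(X,M \right)} = 4 X + M X$
$f{\left(d,b \right)} = \frac{610}{87} + b d \left(-57 - d\right)$ ($f{\left(d,b \right)} = -2 + \left(\left(-57 - d\right) d b + \frac{784}{87}\right) = -2 + \left(d \left(-57 - d\right) b + \frac{784}{87}\right) = -2 + \left(b d \left(-57 - d\right) + \frac{784}{87}\right) = -2 + \left(\frac{784}{87} + b d \left(-57 - d\right)\right) = \frac{610}{87} + b d \left(-57 - d\right)$)
$\frac{5648}{f{\left(-82,g{\left(10,7 \right)} \right)}} = \frac{5648}{\frac{610}{87} - 10 \left(4 + 7\right) \left(-82\right)^{2} - 57 \cdot 10 \left(4 + 7\right) \left(-82\right)} = \frac{5648}{\frac{610}{87} - 10 \cdot 11 \cdot 6724 - 57 \cdot 10 \cdot 11 \left(-82\right)} = \frac{5648}{\frac{610}{87} - 110 \cdot 6724 - 6270 \left(-82\right)} = \frac{5648}{\frac{610}{87} - 739640 + 514140} = \frac{5648}{- \frac{19617890}{87}} = 5648 \left(- \frac{87}{19617890}\right) = - \frac{245688}{9808945}$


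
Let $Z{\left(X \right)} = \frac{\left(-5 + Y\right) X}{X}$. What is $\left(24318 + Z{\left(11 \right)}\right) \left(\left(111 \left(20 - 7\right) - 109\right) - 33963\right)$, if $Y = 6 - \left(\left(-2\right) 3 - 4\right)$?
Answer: $-793830941$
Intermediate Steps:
$Y = 16$ ($Y = 6 - \left(-6 - 4\right) = 6 - -10 = 6 + 10 = 16$)
$Z{\left(X \right)} = 11$ ($Z{\left(X \right)} = \frac{\left(-5 + 16\right) X}{X} = \frac{11 X}{X} = 11$)
$\left(24318 + Z{\left(11 \right)}\right) \left(\left(111 \left(20 - 7\right) - 109\right) - 33963\right) = \left(24318 + 11\right) \left(\left(111 \left(20 - 7\right) - 109\right) - 33963\right) = 24329 \left(\left(111 \cdot 13 - 109\right) - 33963\right) = 24329 \left(\left(1443 - 109\right) - 33963\right) = 24329 \left(1334 - 33963\right) = 24329 \left(-32629\right) = -793830941$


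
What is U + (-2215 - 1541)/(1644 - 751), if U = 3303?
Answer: 2945823/893 ≈ 3298.8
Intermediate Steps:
U + (-2215 - 1541)/(1644 - 751) = 3303 + (-2215 - 1541)/(1644 - 751) = 3303 - 3756/893 = 2945823/893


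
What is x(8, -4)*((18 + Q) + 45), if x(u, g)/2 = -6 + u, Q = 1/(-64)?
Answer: 4031/16 ≈ 251.94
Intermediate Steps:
Q = -1/64 ≈ -0.015625
x(u, g) = -12 + 2*u (x(u, g) = 2*(-6 + u) = -12 + 2*u)
x(8, -4)*((18 + Q) + 45) = (-12 + 2*8)*((18 - 1/64) + 45) = (-12 + 16)*(1151/64 + 45) = 4*(4031/64) = 4031/16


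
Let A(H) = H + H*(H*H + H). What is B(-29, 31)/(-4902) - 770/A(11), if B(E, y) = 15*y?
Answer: -1015/1634 ≈ -0.62117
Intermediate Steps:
A(H) = H + H*(H + H**2) (A(H) = H + H*(H**2 + H) = H + H*(H + H**2))
B(-29, 31)/(-4902) - 770/A(11) = (15*31)/(-4902) - 770*1/(11*(1 + 11 + 11**2)) = 465*(-1/4902) - 770*1/(11*(1 + 11 + 121)) = -155/1634 - 770/(11*133) = -155/1634 - 770/1463 = -155/1634 - 770*1/1463 = -155/1634 - 10/19 = -1015/1634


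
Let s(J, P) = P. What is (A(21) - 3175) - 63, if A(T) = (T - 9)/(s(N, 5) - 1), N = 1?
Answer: -3235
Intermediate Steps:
A(T) = -9/4 + T/4 (A(T) = (T - 9)/(5 - 1) = (-9 + T)/4 = (-9 + T)*(¼) = -9/4 + T/4)
(A(21) - 3175) - 63 = ((-9/4 + (¼)*21) - 3175) - 63 = ((-9/4 + 21/4) - 3175) - 63 = (3 - 3175) - 63 = -3172 - 63 = -3235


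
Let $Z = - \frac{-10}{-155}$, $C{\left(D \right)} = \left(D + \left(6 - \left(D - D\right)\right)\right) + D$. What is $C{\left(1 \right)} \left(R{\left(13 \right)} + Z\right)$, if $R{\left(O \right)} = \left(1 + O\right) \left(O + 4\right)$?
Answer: $\frac{59008}{31} \approx 1903.5$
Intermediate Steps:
$R{\left(O \right)} = \left(1 + O\right) \left(4 + O\right)$
$C{\left(D \right)} = 6 + 2 D$ ($C{\left(D \right)} = \left(D + \left(6 - 0\right)\right) + D = \left(D + \left(6 + 0\right)\right) + D = \left(D + 6\right) + D = \left(6 + D\right) + D = 6 + 2 D$)
$Z = - \frac{2}{31}$ ($Z = - \frac{\left(-10\right) \left(-1\right)}{155} = \left(-1\right) \frac{2}{31} = - \frac{2}{31} \approx -0.064516$)
$C{\left(1 \right)} \left(R{\left(13 \right)} + Z\right) = \left(6 + 2 \cdot 1\right) \left(\left(4 + 13^{2} + 5 \cdot 13\right) - \frac{2}{31}\right) = \left(6 + 2\right) \left(\left(4 + 169 + 65\right) - \frac{2}{31}\right) = 8 \left(238 - \frac{2}{31}\right) = 8 \cdot \frac{7376}{31} = \frac{59008}{31}$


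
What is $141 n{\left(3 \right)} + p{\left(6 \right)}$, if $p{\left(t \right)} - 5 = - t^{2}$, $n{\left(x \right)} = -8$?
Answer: $-1159$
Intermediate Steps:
$p{\left(t \right)} = 5 - t^{2}$
$141 n{\left(3 \right)} + p{\left(6 \right)} = 141 \left(-8\right) + \left(5 - 6^{2}\right) = -1128 + \left(5 - 36\right) = -1128 - 31 = -1159$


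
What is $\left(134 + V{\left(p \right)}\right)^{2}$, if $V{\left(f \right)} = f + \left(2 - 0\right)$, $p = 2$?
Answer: $19044$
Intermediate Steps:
$V{\left(f \right)} = 2 + f$ ($V{\left(f \right)} = f + \left(2 + 0\right) = f + 2 = 2 + f$)
$\left(134 + V{\left(p \right)}\right)^{2} = \left(134 + \left(2 + 2\right)\right)^{2} = \left(134 + 4\right)^{2} = 138^{2} = 19044$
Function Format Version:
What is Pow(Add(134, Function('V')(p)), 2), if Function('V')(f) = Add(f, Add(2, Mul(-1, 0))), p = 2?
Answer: 19044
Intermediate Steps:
Function('V')(f) = Add(2, f) (Function('V')(f) = Add(f, Add(2, 0)) = Add(f, 2) = Add(2, f))
Pow(Add(134, Function('V')(p)), 2) = Pow(Add(134, Add(2, 2)), 2) = Pow(Add(134, 4), 2) = Pow(138, 2) = 19044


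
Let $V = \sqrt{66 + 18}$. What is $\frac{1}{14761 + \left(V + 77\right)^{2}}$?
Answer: $\frac{10387}{214783466} - \frac{77 \sqrt{21}}{107391733} \approx 4.5075 \cdot 10^{-5}$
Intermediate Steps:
$V = 2 \sqrt{21}$ ($V = \sqrt{84} = 2 \sqrt{21} \approx 9.1651$)
$\frac{1}{14761 + \left(V + 77\right)^{2}} = \frac{1}{14761 + \left(2 \sqrt{21} + 77\right)^{2}} = \frac{1}{14761 + \left(77 + 2 \sqrt{21}\right)^{2}}$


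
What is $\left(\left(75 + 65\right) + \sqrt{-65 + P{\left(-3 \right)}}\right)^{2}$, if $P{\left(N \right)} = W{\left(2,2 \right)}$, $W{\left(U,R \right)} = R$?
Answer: $19537 + 840 i \sqrt{7} \approx 19537.0 + 2222.4 i$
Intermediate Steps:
$P{\left(N \right)} = 2$
$\left(\left(75 + 65\right) + \sqrt{-65 + P{\left(-3 \right)}}\right)^{2} = \left(\left(75 + 65\right) + \sqrt{-65 + 2}\right)^{2} = \left(140 + \sqrt{-63}\right)^{2} = \left(140 + 3 i \sqrt{7}\right)^{2}$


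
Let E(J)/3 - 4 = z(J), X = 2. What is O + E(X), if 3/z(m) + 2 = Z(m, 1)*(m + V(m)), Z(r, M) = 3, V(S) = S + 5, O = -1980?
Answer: -49191/25 ≈ -1967.6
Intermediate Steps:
V(S) = 5 + S
z(m) = 3/(13 + 6*m) (z(m) = 3/(-2 + 3*(m + (5 + m))) = 3/(-2 + 3*(5 + 2*m)) = 3/(-2 + (15 + 6*m)) = 3/(13 + 6*m))
E(J) = 12 + 9/(13 + 6*J) (E(J) = 12 + 3*(3/(13 + 6*J)) = 12 + 9/(13 + 6*J))
O + E(X) = -1980 + 3*(55 + 24*2)/(13 + 6*2) = -1980 + 3*(55 + 48)/(13 + 12) = -1980 + 3*103/25 = -1980 + 3*(1/25)*103 = -1980 + 309/25 = -49191/25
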